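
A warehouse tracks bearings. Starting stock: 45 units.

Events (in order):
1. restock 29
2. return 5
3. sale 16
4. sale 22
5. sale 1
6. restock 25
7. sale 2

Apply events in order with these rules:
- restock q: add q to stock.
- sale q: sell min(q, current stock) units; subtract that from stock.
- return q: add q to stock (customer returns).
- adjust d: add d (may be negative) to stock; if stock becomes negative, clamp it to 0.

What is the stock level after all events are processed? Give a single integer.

Answer: 63

Derivation:
Processing events:
Start: stock = 45
  Event 1 (restock 29): 45 + 29 = 74
  Event 2 (return 5): 74 + 5 = 79
  Event 3 (sale 16): sell min(16,79)=16. stock: 79 - 16 = 63. total_sold = 16
  Event 4 (sale 22): sell min(22,63)=22. stock: 63 - 22 = 41. total_sold = 38
  Event 5 (sale 1): sell min(1,41)=1. stock: 41 - 1 = 40. total_sold = 39
  Event 6 (restock 25): 40 + 25 = 65
  Event 7 (sale 2): sell min(2,65)=2. stock: 65 - 2 = 63. total_sold = 41
Final: stock = 63, total_sold = 41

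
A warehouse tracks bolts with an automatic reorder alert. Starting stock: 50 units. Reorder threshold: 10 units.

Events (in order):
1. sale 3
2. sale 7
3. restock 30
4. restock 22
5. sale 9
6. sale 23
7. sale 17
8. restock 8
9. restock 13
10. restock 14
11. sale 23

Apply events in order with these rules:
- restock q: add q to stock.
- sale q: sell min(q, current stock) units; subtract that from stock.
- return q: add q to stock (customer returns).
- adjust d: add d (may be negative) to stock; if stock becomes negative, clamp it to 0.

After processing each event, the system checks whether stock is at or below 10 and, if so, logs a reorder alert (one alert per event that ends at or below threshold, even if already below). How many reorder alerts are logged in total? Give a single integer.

Answer: 0

Derivation:
Processing events:
Start: stock = 50
  Event 1 (sale 3): sell min(3,50)=3. stock: 50 - 3 = 47. total_sold = 3
  Event 2 (sale 7): sell min(7,47)=7. stock: 47 - 7 = 40. total_sold = 10
  Event 3 (restock 30): 40 + 30 = 70
  Event 4 (restock 22): 70 + 22 = 92
  Event 5 (sale 9): sell min(9,92)=9. stock: 92 - 9 = 83. total_sold = 19
  Event 6 (sale 23): sell min(23,83)=23. stock: 83 - 23 = 60. total_sold = 42
  Event 7 (sale 17): sell min(17,60)=17. stock: 60 - 17 = 43. total_sold = 59
  Event 8 (restock 8): 43 + 8 = 51
  Event 9 (restock 13): 51 + 13 = 64
  Event 10 (restock 14): 64 + 14 = 78
  Event 11 (sale 23): sell min(23,78)=23. stock: 78 - 23 = 55. total_sold = 82
Final: stock = 55, total_sold = 82

Checking against threshold 10:
  After event 1: stock=47 > 10
  After event 2: stock=40 > 10
  After event 3: stock=70 > 10
  After event 4: stock=92 > 10
  After event 5: stock=83 > 10
  After event 6: stock=60 > 10
  After event 7: stock=43 > 10
  After event 8: stock=51 > 10
  After event 9: stock=64 > 10
  After event 10: stock=78 > 10
  After event 11: stock=55 > 10
Alert events: []. Count = 0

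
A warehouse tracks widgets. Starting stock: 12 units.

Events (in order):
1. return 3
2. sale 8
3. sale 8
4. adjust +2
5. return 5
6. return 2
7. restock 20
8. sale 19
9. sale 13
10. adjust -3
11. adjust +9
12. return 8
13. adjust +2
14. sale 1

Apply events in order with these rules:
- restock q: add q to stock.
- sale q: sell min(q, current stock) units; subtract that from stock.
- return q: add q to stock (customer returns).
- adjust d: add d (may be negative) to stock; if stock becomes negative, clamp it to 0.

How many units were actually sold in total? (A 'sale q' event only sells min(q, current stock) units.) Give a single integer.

Answer: 45

Derivation:
Processing events:
Start: stock = 12
  Event 1 (return 3): 12 + 3 = 15
  Event 2 (sale 8): sell min(8,15)=8. stock: 15 - 8 = 7. total_sold = 8
  Event 3 (sale 8): sell min(8,7)=7. stock: 7 - 7 = 0. total_sold = 15
  Event 4 (adjust +2): 0 + 2 = 2
  Event 5 (return 5): 2 + 5 = 7
  Event 6 (return 2): 7 + 2 = 9
  Event 7 (restock 20): 9 + 20 = 29
  Event 8 (sale 19): sell min(19,29)=19. stock: 29 - 19 = 10. total_sold = 34
  Event 9 (sale 13): sell min(13,10)=10. stock: 10 - 10 = 0. total_sold = 44
  Event 10 (adjust -3): 0 + -3 = 0 (clamped to 0)
  Event 11 (adjust +9): 0 + 9 = 9
  Event 12 (return 8): 9 + 8 = 17
  Event 13 (adjust +2): 17 + 2 = 19
  Event 14 (sale 1): sell min(1,19)=1. stock: 19 - 1 = 18. total_sold = 45
Final: stock = 18, total_sold = 45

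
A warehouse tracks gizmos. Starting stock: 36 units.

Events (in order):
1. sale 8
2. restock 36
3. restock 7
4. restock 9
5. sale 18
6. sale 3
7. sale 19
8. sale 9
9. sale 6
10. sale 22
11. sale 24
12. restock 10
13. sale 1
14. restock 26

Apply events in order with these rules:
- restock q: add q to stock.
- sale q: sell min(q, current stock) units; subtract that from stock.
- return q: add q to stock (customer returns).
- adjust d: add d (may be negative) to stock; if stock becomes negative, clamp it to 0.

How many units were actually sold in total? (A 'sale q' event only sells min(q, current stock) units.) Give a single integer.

Processing events:
Start: stock = 36
  Event 1 (sale 8): sell min(8,36)=8. stock: 36 - 8 = 28. total_sold = 8
  Event 2 (restock 36): 28 + 36 = 64
  Event 3 (restock 7): 64 + 7 = 71
  Event 4 (restock 9): 71 + 9 = 80
  Event 5 (sale 18): sell min(18,80)=18. stock: 80 - 18 = 62. total_sold = 26
  Event 6 (sale 3): sell min(3,62)=3. stock: 62 - 3 = 59. total_sold = 29
  Event 7 (sale 19): sell min(19,59)=19. stock: 59 - 19 = 40. total_sold = 48
  Event 8 (sale 9): sell min(9,40)=9. stock: 40 - 9 = 31. total_sold = 57
  Event 9 (sale 6): sell min(6,31)=6. stock: 31 - 6 = 25. total_sold = 63
  Event 10 (sale 22): sell min(22,25)=22. stock: 25 - 22 = 3. total_sold = 85
  Event 11 (sale 24): sell min(24,3)=3. stock: 3 - 3 = 0. total_sold = 88
  Event 12 (restock 10): 0 + 10 = 10
  Event 13 (sale 1): sell min(1,10)=1. stock: 10 - 1 = 9. total_sold = 89
  Event 14 (restock 26): 9 + 26 = 35
Final: stock = 35, total_sold = 89

Answer: 89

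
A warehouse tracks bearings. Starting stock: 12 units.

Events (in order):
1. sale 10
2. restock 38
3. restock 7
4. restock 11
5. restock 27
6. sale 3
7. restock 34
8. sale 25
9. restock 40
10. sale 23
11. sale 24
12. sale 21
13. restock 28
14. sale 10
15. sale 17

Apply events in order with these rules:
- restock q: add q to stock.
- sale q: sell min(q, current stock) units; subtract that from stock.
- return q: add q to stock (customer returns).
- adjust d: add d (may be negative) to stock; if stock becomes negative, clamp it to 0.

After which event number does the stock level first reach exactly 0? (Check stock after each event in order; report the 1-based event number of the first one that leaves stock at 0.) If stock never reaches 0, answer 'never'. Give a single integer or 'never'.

Processing events:
Start: stock = 12
  Event 1 (sale 10): sell min(10,12)=10. stock: 12 - 10 = 2. total_sold = 10
  Event 2 (restock 38): 2 + 38 = 40
  Event 3 (restock 7): 40 + 7 = 47
  Event 4 (restock 11): 47 + 11 = 58
  Event 5 (restock 27): 58 + 27 = 85
  Event 6 (sale 3): sell min(3,85)=3. stock: 85 - 3 = 82. total_sold = 13
  Event 7 (restock 34): 82 + 34 = 116
  Event 8 (sale 25): sell min(25,116)=25. stock: 116 - 25 = 91. total_sold = 38
  Event 9 (restock 40): 91 + 40 = 131
  Event 10 (sale 23): sell min(23,131)=23. stock: 131 - 23 = 108. total_sold = 61
  Event 11 (sale 24): sell min(24,108)=24. stock: 108 - 24 = 84. total_sold = 85
  Event 12 (sale 21): sell min(21,84)=21. stock: 84 - 21 = 63. total_sold = 106
  Event 13 (restock 28): 63 + 28 = 91
  Event 14 (sale 10): sell min(10,91)=10. stock: 91 - 10 = 81. total_sold = 116
  Event 15 (sale 17): sell min(17,81)=17. stock: 81 - 17 = 64. total_sold = 133
Final: stock = 64, total_sold = 133

Stock never reaches 0.

Answer: never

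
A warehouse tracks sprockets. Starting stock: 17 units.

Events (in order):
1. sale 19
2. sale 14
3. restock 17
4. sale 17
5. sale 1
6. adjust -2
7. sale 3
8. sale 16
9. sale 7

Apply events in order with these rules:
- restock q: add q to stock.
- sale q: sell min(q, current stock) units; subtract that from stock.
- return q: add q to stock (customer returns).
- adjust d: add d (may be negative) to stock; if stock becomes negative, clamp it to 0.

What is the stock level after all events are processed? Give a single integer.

Processing events:
Start: stock = 17
  Event 1 (sale 19): sell min(19,17)=17. stock: 17 - 17 = 0. total_sold = 17
  Event 2 (sale 14): sell min(14,0)=0. stock: 0 - 0 = 0. total_sold = 17
  Event 3 (restock 17): 0 + 17 = 17
  Event 4 (sale 17): sell min(17,17)=17. stock: 17 - 17 = 0. total_sold = 34
  Event 5 (sale 1): sell min(1,0)=0. stock: 0 - 0 = 0. total_sold = 34
  Event 6 (adjust -2): 0 + -2 = 0 (clamped to 0)
  Event 7 (sale 3): sell min(3,0)=0. stock: 0 - 0 = 0. total_sold = 34
  Event 8 (sale 16): sell min(16,0)=0. stock: 0 - 0 = 0. total_sold = 34
  Event 9 (sale 7): sell min(7,0)=0. stock: 0 - 0 = 0. total_sold = 34
Final: stock = 0, total_sold = 34

Answer: 0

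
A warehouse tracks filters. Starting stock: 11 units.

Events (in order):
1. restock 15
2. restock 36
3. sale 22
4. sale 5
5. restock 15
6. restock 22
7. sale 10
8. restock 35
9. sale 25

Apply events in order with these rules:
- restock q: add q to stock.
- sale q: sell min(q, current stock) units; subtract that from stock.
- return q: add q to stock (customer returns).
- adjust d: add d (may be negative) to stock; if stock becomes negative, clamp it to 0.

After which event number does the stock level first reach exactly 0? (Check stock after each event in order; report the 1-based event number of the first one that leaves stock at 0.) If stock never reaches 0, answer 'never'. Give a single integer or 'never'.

Processing events:
Start: stock = 11
  Event 1 (restock 15): 11 + 15 = 26
  Event 2 (restock 36): 26 + 36 = 62
  Event 3 (sale 22): sell min(22,62)=22. stock: 62 - 22 = 40. total_sold = 22
  Event 4 (sale 5): sell min(5,40)=5. stock: 40 - 5 = 35. total_sold = 27
  Event 5 (restock 15): 35 + 15 = 50
  Event 6 (restock 22): 50 + 22 = 72
  Event 7 (sale 10): sell min(10,72)=10. stock: 72 - 10 = 62. total_sold = 37
  Event 8 (restock 35): 62 + 35 = 97
  Event 9 (sale 25): sell min(25,97)=25. stock: 97 - 25 = 72. total_sold = 62
Final: stock = 72, total_sold = 62

Stock never reaches 0.

Answer: never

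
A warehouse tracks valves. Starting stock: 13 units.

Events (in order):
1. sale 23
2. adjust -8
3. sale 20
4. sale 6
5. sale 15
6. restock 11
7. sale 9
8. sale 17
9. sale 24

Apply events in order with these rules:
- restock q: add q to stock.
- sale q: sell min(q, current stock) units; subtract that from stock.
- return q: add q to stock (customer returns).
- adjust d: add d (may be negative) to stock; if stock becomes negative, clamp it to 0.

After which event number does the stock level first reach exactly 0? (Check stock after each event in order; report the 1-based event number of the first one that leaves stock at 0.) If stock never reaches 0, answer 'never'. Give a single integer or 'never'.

Answer: 1

Derivation:
Processing events:
Start: stock = 13
  Event 1 (sale 23): sell min(23,13)=13. stock: 13 - 13 = 0. total_sold = 13
  Event 2 (adjust -8): 0 + -8 = 0 (clamped to 0)
  Event 3 (sale 20): sell min(20,0)=0. stock: 0 - 0 = 0. total_sold = 13
  Event 4 (sale 6): sell min(6,0)=0. stock: 0 - 0 = 0. total_sold = 13
  Event 5 (sale 15): sell min(15,0)=0. stock: 0 - 0 = 0. total_sold = 13
  Event 6 (restock 11): 0 + 11 = 11
  Event 7 (sale 9): sell min(9,11)=9. stock: 11 - 9 = 2. total_sold = 22
  Event 8 (sale 17): sell min(17,2)=2. stock: 2 - 2 = 0. total_sold = 24
  Event 9 (sale 24): sell min(24,0)=0. stock: 0 - 0 = 0. total_sold = 24
Final: stock = 0, total_sold = 24

First zero at event 1.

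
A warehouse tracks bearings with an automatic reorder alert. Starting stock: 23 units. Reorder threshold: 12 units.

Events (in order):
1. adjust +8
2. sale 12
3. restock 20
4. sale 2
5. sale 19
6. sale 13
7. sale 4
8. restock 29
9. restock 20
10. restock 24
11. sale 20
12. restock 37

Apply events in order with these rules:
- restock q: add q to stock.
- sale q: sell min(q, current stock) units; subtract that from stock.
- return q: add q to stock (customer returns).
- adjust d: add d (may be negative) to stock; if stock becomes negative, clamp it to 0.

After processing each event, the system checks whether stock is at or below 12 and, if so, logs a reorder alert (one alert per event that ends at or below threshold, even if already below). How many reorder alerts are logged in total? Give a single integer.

Processing events:
Start: stock = 23
  Event 1 (adjust +8): 23 + 8 = 31
  Event 2 (sale 12): sell min(12,31)=12. stock: 31 - 12 = 19. total_sold = 12
  Event 3 (restock 20): 19 + 20 = 39
  Event 4 (sale 2): sell min(2,39)=2. stock: 39 - 2 = 37. total_sold = 14
  Event 5 (sale 19): sell min(19,37)=19. stock: 37 - 19 = 18. total_sold = 33
  Event 6 (sale 13): sell min(13,18)=13. stock: 18 - 13 = 5. total_sold = 46
  Event 7 (sale 4): sell min(4,5)=4. stock: 5 - 4 = 1. total_sold = 50
  Event 8 (restock 29): 1 + 29 = 30
  Event 9 (restock 20): 30 + 20 = 50
  Event 10 (restock 24): 50 + 24 = 74
  Event 11 (sale 20): sell min(20,74)=20. stock: 74 - 20 = 54. total_sold = 70
  Event 12 (restock 37): 54 + 37 = 91
Final: stock = 91, total_sold = 70

Checking against threshold 12:
  After event 1: stock=31 > 12
  After event 2: stock=19 > 12
  After event 3: stock=39 > 12
  After event 4: stock=37 > 12
  After event 5: stock=18 > 12
  After event 6: stock=5 <= 12 -> ALERT
  After event 7: stock=1 <= 12 -> ALERT
  After event 8: stock=30 > 12
  After event 9: stock=50 > 12
  After event 10: stock=74 > 12
  After event 11: stock=54 > 12
  After event 12: stock=91 > 12
Alert events: [6, 7]. Count = 2

Answer: 2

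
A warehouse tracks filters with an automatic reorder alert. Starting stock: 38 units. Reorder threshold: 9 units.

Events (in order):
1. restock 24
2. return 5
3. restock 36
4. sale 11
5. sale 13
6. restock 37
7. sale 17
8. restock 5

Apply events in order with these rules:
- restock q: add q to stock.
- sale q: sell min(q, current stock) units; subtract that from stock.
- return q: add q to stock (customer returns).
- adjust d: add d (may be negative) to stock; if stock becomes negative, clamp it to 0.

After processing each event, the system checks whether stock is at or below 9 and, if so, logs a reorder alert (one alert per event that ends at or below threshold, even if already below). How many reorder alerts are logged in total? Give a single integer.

Answer: 0

Derivation:
Processing events:
Start: stock = 38
  Event 1 (restock 24): 38 + 24 = 62
  Event 2 (return 5): 62 + 5 = 67
  Event 3 (restock 36): 67 + 36 = 103
  Event 4 (sale 11): sell min(11,103)=11. stock: 103 - 11 = 92. total_sold = 11
  Event 5 (sale 13): sell min(13,92)=13. stock: 92 - 13 = 79. total_sold = 24
  Event 6 (restock 37): 79 + 37 = 116
  Event 7 (sale 17): sell min(17,116)=17. stock: 116 - 17 = 99. total_sold = 41
  Event 8 (restock 5): 99 + 5 = 104
Final: stock = 104, total_sold = 41

Checking against threshold 9:
  After event 1: stock=62 > 9
  After event 2: stock=67 > 9
  After event 3: stock=103 > 9
  After event 4: stock=92 > 9
  After event 5: stock=79 > 9
  After event 6: stock=116 > 9
  After event 7: stock=99 > 9
  After event 8: stock=104 > 9
Alert events: []. Count = 0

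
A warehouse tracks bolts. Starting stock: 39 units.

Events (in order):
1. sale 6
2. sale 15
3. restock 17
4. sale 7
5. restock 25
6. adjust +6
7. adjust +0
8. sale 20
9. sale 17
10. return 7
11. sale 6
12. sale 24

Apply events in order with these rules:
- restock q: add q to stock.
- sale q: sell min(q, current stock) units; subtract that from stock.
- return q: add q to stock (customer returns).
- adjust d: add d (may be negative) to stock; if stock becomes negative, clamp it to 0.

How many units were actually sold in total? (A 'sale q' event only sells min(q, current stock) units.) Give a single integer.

Processing events:
Start: stock = 39
  Event 1 (sale 6): sell min(6,39)=6. stock: 39 - 6 = 33. total_sold = 6
  Event 2 (sale 15): sell min(15,33)=15. stock: 33 - 15 = 18. total_sold = 21
  Event 3 (restock 17): 18 + 17 = 35
  Event 4 (sale 7): sell min(7,35)=7. stock: 35 - 7 = 28. total_sold = 28
  Event 5 (restock 25): 28 + 25 = 53
  Event 6 (adjust +6): 53 + 6 = 59
  Event 7 (adjust +0): 59 + 0 = 59
  Event 8 (sale 20): sell min(20,59)=20. stock: 59 - 20 = 39. total_sold = 48
  Event 9 (sale 17): sell min(17,39)=17. stock: 39 - 17 = 22. total_sold = 65
  Event 10 (return 7): 22 + 7 = 29
  Event 11 (sale 6): sell min(6,29)=6. stock: 29 - 6 = 23. total_sold = 71
  Event 12 (sale 24): sell min(24,23)=23. stock: 23 - 23 = 0. total_sold = 94
Final: stock = 0, total_sold = 94

Answer: 94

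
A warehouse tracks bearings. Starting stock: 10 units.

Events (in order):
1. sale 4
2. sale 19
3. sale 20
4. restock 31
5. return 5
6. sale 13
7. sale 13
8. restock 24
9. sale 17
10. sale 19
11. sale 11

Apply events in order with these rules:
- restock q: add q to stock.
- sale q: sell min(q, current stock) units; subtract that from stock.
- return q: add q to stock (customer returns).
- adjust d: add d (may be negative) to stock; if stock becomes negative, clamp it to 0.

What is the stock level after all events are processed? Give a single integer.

Answer: 0

Derivation:
Processing events:
Start: stock = 10
  Event 1 (sale 4): sell min(4,10)=4. stock: 10 - 4 = 6. total_sold = 4
  Event 2 (sale 19): sell min(19,6)=6. stock: 6 - 6 = 0. total_sold = 10
  Event 3 (sale 20): sell min(20,0)=0. stock: 0 - 0 = 0. total_sold = 10
  Event 4 (restock 31): 0 + 31 = 31
  Event 5 (return 5): 31 + 5 = 36
  Event 6 (sale 13): sell min(13,36)=13. stock: 36 - 13 = 23. total_sold = 23
  Event 7 (sale 13): sell min(13,23)=13. stock: 23 - 13 = 10. total_sold = 36
  Event 8 (restock 24): 10 + 24 = 34
  Event 9 (sale 17): sell min(17,34)=17. stock: 34 - 17 = 17. total_sold = 53
  Event 10 (sale 19): sell min(19,17)=17. stock: 17 - 17 = 0. total_sold = 70
  Event 11 (sale 11): sell min(11,0)=0. stock: 0 - 0 = 0. total_sold = 70
Final: stock = 0, total_sold = 70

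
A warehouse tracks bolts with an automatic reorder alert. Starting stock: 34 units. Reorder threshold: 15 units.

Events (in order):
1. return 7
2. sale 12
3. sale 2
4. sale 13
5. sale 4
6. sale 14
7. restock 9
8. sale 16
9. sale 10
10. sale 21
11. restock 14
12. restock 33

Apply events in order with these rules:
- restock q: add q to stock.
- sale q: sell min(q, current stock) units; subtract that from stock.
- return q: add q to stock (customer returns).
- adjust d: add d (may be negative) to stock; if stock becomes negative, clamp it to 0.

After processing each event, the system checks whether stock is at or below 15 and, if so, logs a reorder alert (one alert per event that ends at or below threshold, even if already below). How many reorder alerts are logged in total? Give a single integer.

Processing events:
Start: stock = 34
  Event 1 (return 7): 34 + 7 = 41
  Event 2 (sale 12): sell min(12,41)=12. stock: 41 - 12 = 29. total_sold = 12
  Event 3 (sale 2): sell min(2,29)=2. stock: 29 - 2 = 27. total_sold = 14
  Event 4 (sale 13): sell min(13,27)=13. stock: 27 - 13 = 14. total_sold = 27
  Event 5 (sale 4): sell min(4,14)=4. stock: 14 - 4 = 10. total_sold = 31
  Event 6 (sale 14): sell min(14,10)=10. stock: 10 - 10 = 0. total_sold = 41
  Event 7 (restock 9): 0 + 9 = 9
  Event 8 (sale 16): sell min(16,9)=9. stock: 9 - 9 = 0. total_sold = 50
  Event 9 (sale 10): sell min(10,0)=0. stock: 0 - 0 = 0. total_sold = 50
  Event 10 (sale 21): sell min(21,0)=0. stock: 0 - 0 = 0. total_sold = 50
  Event 11 (restock 14): 0 + 14 = 14
  Event 12 (restock 33): 14 + 33 = 47
Final: stock = 47, total_sold = 50

Checking against threshold 15:
  After event 1: stock=41 > 15
  After event 2: stock=29 > 15
  After event 3: stock=27 > 15
  After event 4: stock=14 <= 15 -> ALERT
  After event 5: stock=10 <= 15 -> ALERT
  After event 6: stock=0 <= 15 -> ALERT
  After event 7: stock=9 <= 15 -> ALERT
  After event 8: stock=0 <= 15 -> ALERT
  After event 9: stock=0 <= 15 -> ALERT
  After event 10: stock=0 <= 15 -> ALERT
  After event 11: stock=14 <= 15 -> ALERT
  After event 12: stock=47 > 15
Alert events: [4, 5, 6, 7, 8, 9, 10, 11]. Count = 8

Answer: 8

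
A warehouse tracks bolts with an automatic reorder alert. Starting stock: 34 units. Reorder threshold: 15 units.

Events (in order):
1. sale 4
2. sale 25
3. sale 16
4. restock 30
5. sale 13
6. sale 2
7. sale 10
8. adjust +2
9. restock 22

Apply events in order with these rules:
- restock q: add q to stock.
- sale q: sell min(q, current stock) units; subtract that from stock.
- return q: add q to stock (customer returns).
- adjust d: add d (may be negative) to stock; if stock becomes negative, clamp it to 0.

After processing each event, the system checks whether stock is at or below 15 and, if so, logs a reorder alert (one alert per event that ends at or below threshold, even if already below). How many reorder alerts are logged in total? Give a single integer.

Answer: 5

Derivation:
Processing events:
Start: stock = 34
  Event 1 (sale 4): sell min(4,34)=4. stock: 34 - 4 = 30. total_sold = 4
  Event 2 (sale 25): sell min(25,30)=25. stock: 30 - 25 = 5. total_sold = 29
  Event 3 (sale 16): sell min(16,5)=5. stock: 5 - 5 = 0. total_sold = 34
  Event 4 (restock 30): 0 + 30 = 30
  Event 5 (sale 13): sell min(13,30)=13. stock: 30 - 13 = 17. total_sold = 47
  Event 6 (sale 2): sell min(2,17)=2. stock: 17 - 2 = 15. total_sold = 49
  Event 7 (sale 10): sell min(10,15)=10. stock: 15 - 10 = 5. total_sold = 59
  Event 8 (adjust +2): 5 + 2 = 7
  Event 9 (restock 22): 7 + 22 = 29
Final: stock = 29, total_sold = 59

Checking against threshold 15:
  After event 1: stock=30 > 15
  After event 2: stock=5 <= 15 -> ALERT
  After event 3: stock=0 <= 15 -> ALERT
  After event 4: stock=30 > 15
  After event 5: stock=17 > 15
  After event 6: stock=15 <= 15 -> ALERT
  After event 7: stock=5 <= 15 -> ALERT
  After event 8: stock=7 <= 15 -> ALERT
  After event 9: stock=29 > 15
Alert events: [2, 3, 6, 7, 8]. Count = 5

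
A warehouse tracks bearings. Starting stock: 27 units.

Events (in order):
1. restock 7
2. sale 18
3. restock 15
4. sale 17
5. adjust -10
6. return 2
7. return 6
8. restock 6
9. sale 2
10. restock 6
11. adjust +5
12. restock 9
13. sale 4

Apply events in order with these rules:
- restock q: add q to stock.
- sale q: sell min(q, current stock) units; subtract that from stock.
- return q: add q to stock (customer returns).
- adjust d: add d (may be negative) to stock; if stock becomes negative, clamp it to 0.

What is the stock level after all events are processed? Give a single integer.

Processing events:
Start: stock = 27
  Event 1 (restock 7): 27 + 7 = 34
  Event 2 (sale 18): sell min(18,34)=18. stock: 34 - 18 = 16. total_sold = 18
  Event 3 (restock 15): 16 + 15 = 31
  Event 4 (sale 17): sell min(17,31)=17. stock: 31 - 17 = 14. total_sold = 35
  Event 5 (adjust -10): 14 + -10 = 4
  Event 6 (return 2): 4 + 2 = 6
  Event 7 (return 6): 6 + 6 = 12
  Event 8 (restock 6): 12 + 6 = 18
  Event 9 (sale 2): sell min(2,18)=2. stock: 18 - 2 = 16. total_sold = 37
  Event 10 (restock 6): 16 + 6 = 22
  Event 11 (adjust +5): 22 + 5 = 27
  Event 12 (restock 9): 27 + 9 = 36
  Event 13 (sale 4): sell min(4,36)=4. stock: 36 - 4 = 32. total_sold = 41
Final: stock = 32, total_sold = 41

Answer: 32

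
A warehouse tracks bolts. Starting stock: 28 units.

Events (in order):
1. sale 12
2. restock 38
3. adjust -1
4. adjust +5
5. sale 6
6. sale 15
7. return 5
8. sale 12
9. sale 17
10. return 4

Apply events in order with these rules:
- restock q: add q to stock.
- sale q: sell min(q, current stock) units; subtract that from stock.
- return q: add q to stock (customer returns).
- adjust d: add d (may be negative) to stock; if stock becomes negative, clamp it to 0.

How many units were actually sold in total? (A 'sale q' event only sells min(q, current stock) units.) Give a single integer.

Processing events:
Start: stock = 28
  Event 1 (sale 12): sell min(12,28)=12. stock: 28 - 12 = 16. total_sold = 12
  Event 2 (restock 38): 16 + 38 = 54
  Event 3 (adjust -1): 54 + -1 = 53
  Event 4 (adjust +5): 53 + 5 = 58
  Event 5 (sale 6): sell min(6,58)=6. stock: 58 - 6 = 52. total_sold = 18
  Event 6 (sale 15): sell min(15,52)=15. stock: 52 - 15 = 37. total_sold = 33
  Event 7 (return 5): 37 + 5 = 42
  Event 8 (sale 12): sell min(12,42)=12. stock: 42 - 12 = 30. total_sold = 45
  Event 9 (sale 17): sell min(17,30)=17. stock: 30 - 17 = 13. total_sold = 62
  Event 10 (return 4): 13 + 4 = 17
Final: stock = 17, total_sold = 62

Answer: 62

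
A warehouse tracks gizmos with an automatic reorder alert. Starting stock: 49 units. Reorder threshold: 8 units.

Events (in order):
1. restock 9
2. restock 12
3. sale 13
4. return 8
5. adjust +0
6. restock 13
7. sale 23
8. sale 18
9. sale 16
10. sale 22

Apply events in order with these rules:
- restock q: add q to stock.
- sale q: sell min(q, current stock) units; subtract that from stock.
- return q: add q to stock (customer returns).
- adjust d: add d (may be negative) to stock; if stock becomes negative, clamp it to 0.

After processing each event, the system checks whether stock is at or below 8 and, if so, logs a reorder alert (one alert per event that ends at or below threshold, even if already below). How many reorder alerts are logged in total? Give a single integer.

Processing events:
Start: stock = 49
  Event 1 (restock 9): 49 + 9 = 58
  Event 2 (restock 12): 58 + 12 = 70
  Event 3 (sale 13): sell min(13,70)=13. stock: 70 - 13 = 57. total_sold = 13
  Event 4 (return 8): 57 + 8 = 65
  Event 5 (adjust +0): 65 + 0 = 65
  Event 6 (restock 13): 65 + 13 = 78
  Event 7 (sale 23): sell min(23,78)=23. stock: 78 - 23 = 55. total_sold = 36
  Event 8 (sale 18): sell min(18,55)=18. stock: 55 - 18 = 37. total_sold = 54
  Event 9 (sale 16): sell min(16,37)=16. stock: 37 - 16 = 21. total_sold = 70
  Event 10 (sale 22): sell min(22,21)=21. stock: 21 - 21 = 0. total_sold = 91
Final: stock = 0, total_sold = 91

Checking against threshold 8:
  After event 1: stock=58 > 8
  After event 2: stock=70 > 8
  After event 3: stock=57 > 8
  After event 4: stock=65 > 8
  After event 5: stock=65 > 8
  After event 6: stock=78 > 8
  After event 7: stock=55 > 8
  After event 8: stock=37 > 8
  After event 9: stock=21 > 8
  After event 10: stock=0 <= 8 -> ALERT
Alert events: [10]. Count = 1

Answer: 1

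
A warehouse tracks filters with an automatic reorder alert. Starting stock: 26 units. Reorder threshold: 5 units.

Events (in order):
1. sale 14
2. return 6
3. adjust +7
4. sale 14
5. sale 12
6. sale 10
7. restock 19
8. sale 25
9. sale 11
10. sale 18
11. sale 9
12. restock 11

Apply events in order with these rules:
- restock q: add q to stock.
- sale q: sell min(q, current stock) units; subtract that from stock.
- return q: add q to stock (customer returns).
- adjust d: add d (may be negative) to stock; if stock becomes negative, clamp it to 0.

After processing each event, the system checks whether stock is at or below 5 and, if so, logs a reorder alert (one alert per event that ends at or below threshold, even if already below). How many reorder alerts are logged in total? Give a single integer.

Answer: 6

Derivation:
Processing events:
Start: stock = 26
  Event 1 (sale 14): sell min(14,26)=14. stock: 26 - 14 = 12. total_sold = 14
  Event 2 (return 6): 12 + 6 = 18
  Event 3 (adjust +7): 18 + 7 = 25
  Event 4 (sale 14): sell min(14,25)=14. stock: 25 - 14 = 11. total_sold = 28
  Event 5 (sale 12): sell min(12,11)=11. stock: 11 - 11 = 0. total_sold = 39
  Event 6 (sale 10): sell min(10,0)=0. stock: 0 - 0 = 0. total_sold = 39
  Event 7 (restock 19): 0 + 19 = 19
  Event 8 (sale 25): sell min(25,19)=19. stock: 19 - 19 = 0. total_sold = 58
  Event 9 (sale 11): sell min(11,0)=0. stock: 0 - 0 = 0. total_sold = 58
  Event 10 (sale 18): sell min(18,0)=0. stock: 0 - 0 = 0. total_sold = 58
  Event 11 (sale 9): sell min(9,0)=0. stock: 0 - 0 = 0. total_sold = 58
  Event 12 (restock 11): 0 + 11 = 11
Final: stock = 11, total_sold = 58

Checking against threshold 5:
  After event 1: stock=12 > 5
  After event 2: stock=18 > 5
  After event 3: stock=25 > 5
  After event 4: stock=11 > 5
  After event 5: stock=0 <= 5 -> ALERT
  After event 6: stock=0 <= 5 -> ALERT
  After event 7: stock=19 > 5
  After event 8: stock=0 <= 5 -> ALERT
  After event 9: stock=0 <= 5 -> ALERT
  After event 10: stock=0 <= 5 -> ALERT
  After event 11: stock=0 <= 5 -> ALERT
  After event 12: stock=11 > 5
Alert events: [5, 6, 8, 9, 10, 11]. Count = 6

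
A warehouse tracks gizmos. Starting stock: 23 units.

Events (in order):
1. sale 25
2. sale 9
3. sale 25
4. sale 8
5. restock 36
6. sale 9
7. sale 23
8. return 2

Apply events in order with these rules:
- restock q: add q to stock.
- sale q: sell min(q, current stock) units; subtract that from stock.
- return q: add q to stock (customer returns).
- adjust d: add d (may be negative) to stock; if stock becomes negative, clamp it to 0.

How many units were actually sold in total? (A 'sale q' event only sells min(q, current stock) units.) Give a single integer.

Answer: 55

Derivation:
Processing events:
Start: stock = 23
  Event 1 (sale 25): sell min(25,23)=23. stock: 23 - 23 = 0. total_sold = 23
  Event 2 (sale 9): sell min(9,0)=0. stock: 0 - 0 = 0. total_sold = 23
  Event 3 (sale 25): sell min(25,0)=0. stock: 0 - 0 = 0. total_sold = 23
  Event 4 (sale 8): sell min(8,0)=0. stock: 0 - 0 = 0. total_sold = 23
  Event 5 (restock 36): 0 + 36 = 36
  Event 6 (sale 9): sell min(9,36)=9. stock: 36 - 9 = 27. total_sold = 32
  Event 7 (sale 23): sell min(23,27)=23. stock: 27 - 23 = 4. total_sold = 55
  Event 8 (return 2): 4 + 2 = 6
Final: stock = 6, total_sold = 55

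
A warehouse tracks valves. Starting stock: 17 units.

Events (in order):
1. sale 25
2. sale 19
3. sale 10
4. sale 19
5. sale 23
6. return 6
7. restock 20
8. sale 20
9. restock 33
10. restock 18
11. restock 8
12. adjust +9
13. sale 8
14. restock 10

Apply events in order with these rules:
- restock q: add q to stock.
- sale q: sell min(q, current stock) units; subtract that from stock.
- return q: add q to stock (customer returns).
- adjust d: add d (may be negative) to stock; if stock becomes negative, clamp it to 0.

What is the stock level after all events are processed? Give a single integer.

Answer: 76

Derivation:
Processing events:
Start: stock = 17
  Event 1 (sale 25): sell min(25,17)=17. stock: 17 - 17 = 0. total_sold = 17
  Event 2 (sale 19): sell min(19,0)=0. stock: 0 - 0 = 0. total_sold = 17
  Event 3 (sale 10): sell min(10,0)=0. stock: 0 - 0 = 0. total_sold = 17
  Event 4 (sale 19): sell min(19,0)=0. stock: 0 - 0 = 0. total_sold = 17
  Event 5 (sale 23): sell min(23,0)=0. stock: 0 - 0 = 0. total_sold = 17
  Event 6 (return 6): 0 + 6 = 6
  Event 7 (restock 20): 6 + 20 = 26
  Event 8 (sale 20): sell min(20,26)=20. stock: 26 - 20 = 6. total_sold = 37
  Event 9 (restock 33): 6 + 33 = 39
  Event 10 (restock 18): 39 + 18 = 57
  Event 11 (restock 8): 57 + 8 = 65
  Event 12 (adjust +9): 65 + 9 = 74
  Event 13 (sale 8): sell min(8,74)=8. stock: 74 - 8 = 66. total_sold = 45
  Event 14 (restock 10): 66 + 10 = 76
Final: stock = 76, total_sold = 45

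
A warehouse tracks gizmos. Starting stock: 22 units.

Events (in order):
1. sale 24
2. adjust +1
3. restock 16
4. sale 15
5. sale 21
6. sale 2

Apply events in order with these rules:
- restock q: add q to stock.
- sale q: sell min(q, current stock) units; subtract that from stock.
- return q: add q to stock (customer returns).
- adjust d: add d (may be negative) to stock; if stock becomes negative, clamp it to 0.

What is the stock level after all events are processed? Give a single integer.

Processing events:
Start: stock = 22
  Event 1 (sale 24): sell min(24,22)=22. stock: 22 - 22 = 0. total_sold = 22
  Event 2 (adjust +1): 0 + 1 = 1
  Event 3 (restock 16): 1 + 16 = 17
  Event 4 (sale 15): sell min(15,17)=15. stock: 17 - 15 = 2. total_sold = 37
  Event 5 (sale 21): sell min(21,2)=2. stock: 2 - 2 = 0. total_sold = 39
  Event 6 (sale 2): sell min(2,0)=0. stock: 0 - 0 = 0. total_sold = 39
Final: stock = 0, total_sold = 39

Answer: 0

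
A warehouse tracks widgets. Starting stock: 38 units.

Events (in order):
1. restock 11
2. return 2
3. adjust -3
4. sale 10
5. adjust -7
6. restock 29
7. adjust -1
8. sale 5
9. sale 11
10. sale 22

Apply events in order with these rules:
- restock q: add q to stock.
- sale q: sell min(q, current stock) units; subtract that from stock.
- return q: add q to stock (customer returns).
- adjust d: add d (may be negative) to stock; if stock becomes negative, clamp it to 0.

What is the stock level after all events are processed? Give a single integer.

Processing events:
Start: stock = 38
  Event 1 (restock 11): 38 + 11 = 49
  Event 2 (return 2): 49 + 2 = 51
  Event 3 (adjust -3): 51 + -3 = 48
  Event 4 (sale 10): sell min(10,48)=10. stock: 48 - 10 = 38. total_sold = 10
  Event 5 (adjust -7): 38 + -7 = 31
  Event 6 (restock 29): 31 + 29 = 60
  Event 7 (adjust -1): 60 + -1 = 59
  Event 8 (sale 5): sell min(5,59)=5. stock: 59 - 5 = 54. total_sold = 15
  Event 9 (sale 11): sell min(11,54)=11. stock: 54 - 11 = 43. total_sold = 26
  Event 10 (sale 22): sell min(22,43)=22. stock: 43 - 22 = 21. total_sold = 48
Final: stock = 21, total_sold = 48

Answer: 21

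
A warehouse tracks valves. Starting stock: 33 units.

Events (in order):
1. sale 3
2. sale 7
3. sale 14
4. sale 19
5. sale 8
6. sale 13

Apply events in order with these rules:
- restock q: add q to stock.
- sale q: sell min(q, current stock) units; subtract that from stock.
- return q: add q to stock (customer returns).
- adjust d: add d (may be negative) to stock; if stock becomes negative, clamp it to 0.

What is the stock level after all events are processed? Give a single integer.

Answer: 0

Derivation:
Processing events:
Start: stock = 33
  Event 1 (sale 3): sell min(3,33)=3. stock: 33 - 3 = 30. total_sold = 3
  Event 2 (sale 7): sell min(7,30)=7. stock: 30 - 7 = 23. total_sold = 10
  Event 3 (sale 14): sell min(14,23)=14. stock: 23 - 14 = 9. total_sold = 24
  Event 4 (sale 19): sell min(19,9)=9. stock: 9 - 9 = 0. total_sold = 33
  Event 5 (sale 8): sell min(8,0)=0. stock: 0 - 0 = 0. total_sold = 33
  Event 6 (sale 13): sell min(13,0)=0. stock: 0 - 0 = 0. total_sold = 33
Final: stock = 0, total_sold = 33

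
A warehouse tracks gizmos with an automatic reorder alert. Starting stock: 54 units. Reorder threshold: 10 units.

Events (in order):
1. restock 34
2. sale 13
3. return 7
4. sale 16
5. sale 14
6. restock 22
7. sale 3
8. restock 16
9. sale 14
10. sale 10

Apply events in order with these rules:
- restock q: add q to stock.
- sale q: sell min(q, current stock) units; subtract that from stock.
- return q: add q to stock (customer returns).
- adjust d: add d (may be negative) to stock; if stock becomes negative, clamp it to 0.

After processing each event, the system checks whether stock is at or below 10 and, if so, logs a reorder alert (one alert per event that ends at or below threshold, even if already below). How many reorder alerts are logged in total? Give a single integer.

Processing events:
Start: stock = 54
  Event 1 (restock 34): 54 + 34 = 88
  Event 2 (sale 13): sell min(13,88)=13. stock: 88 - 13 = 75. total_sold = 13
  Event 3 (return 7): 75 + 7 = 82
  Event 4 (sale 16): sell min(16,82)=16. stock: 82 - 16 = 66. total_sold = 29
  Event 5 (sale 14): sell min(14,66)=14. stock: 66 - 14 = 52. total_sold = 43
  Event 6 (restock 22): 52 + 22 = 74
  Event 7 (sale 3): sell min(3,74)=3. stock: 74 - 3 = 71. total_sold = 46
  Event 8 (restock 16): 71 + 16 = 87
  Event 9 (sale 14): sell min(14,87)=14. stock: 87 - 14 = 73. total_sold = 60
  Event 10 (sale 10): sell min(10,73)=10. stock: 73 - 10 = 63. total_sold = 70
Final: stock = 63, total_sold = 70

Checking against threshold 10:
  After event 1: stock=88 > 10
  After event 2: stock=75 > 10
  After event 3: stock=82 > 10
  After event 4: stock=66 > 10
  After event 5: stock=52 > 10
  After event 6: stock=74 > 10
  After event 7: stock=71 > 10
  After event 8: stock=87 > 10
  After event 9: stock=73 > 10
  After event 10: stock=63 > 10
Alert events: []. Count = 0

Answer: 0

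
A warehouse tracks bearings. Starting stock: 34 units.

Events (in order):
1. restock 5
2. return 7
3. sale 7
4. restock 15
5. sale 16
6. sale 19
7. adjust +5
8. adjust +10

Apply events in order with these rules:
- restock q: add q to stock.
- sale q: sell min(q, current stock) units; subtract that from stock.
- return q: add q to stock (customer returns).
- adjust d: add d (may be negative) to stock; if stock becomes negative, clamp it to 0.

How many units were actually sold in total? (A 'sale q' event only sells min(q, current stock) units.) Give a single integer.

Answer: 42

Derivation:
Processing events:
Start: stock = 34
  Event 1 (restock 5): 34 + 5 = 39
  Event 2 (return 7): 39 + 7 = 46
  Event 3 (sale 7): sell min(7,46)=7. stock: 46 - 7 = 39. total_sold = 7
  Event 4 (restock 15): 39 + 15 = 54
  Event 5 (sale 16): sell min(16,54)=16. stock: 54 - 16 = 38. total_sold = 23
  Event 6 (sale 19): sell min(19,38)=19. stock: 38 - 19 = 19. total_sold = 42
  Event 7 (adjust +5): 19 + 5 = 24
  Event 8 (adjust +10): 24 + 10 = 34
Final: stock = 34, total_sold = 42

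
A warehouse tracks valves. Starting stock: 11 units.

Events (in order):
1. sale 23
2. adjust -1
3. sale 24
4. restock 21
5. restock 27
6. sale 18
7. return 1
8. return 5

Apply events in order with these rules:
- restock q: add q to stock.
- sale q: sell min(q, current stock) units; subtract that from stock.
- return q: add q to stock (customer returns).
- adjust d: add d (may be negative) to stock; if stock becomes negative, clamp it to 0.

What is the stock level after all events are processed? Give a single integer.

Answer: 36

Derivation:
Processing events:
Start: stock = 11
  Event 1 (sale 23): sell min(23,11)=11. stock: 11 - 11 = 0. total_sold = 11
  Event 2 (adjust -1): 0 + -1 = 0 (clamped to 0)
  Event 3 (sale 24): sell min(24,0)=0. stock: 0 - 0 = 0. total_sold = 11
  Event 4 (restock 21): 0 + 21 = 21
  Event 5 (restock 27): 21 + 27 = 48
  Event 6 (sale 18): sell min(18,48)=18. stock: 48 - 18 = 30. total_sold = 29
  Event 7 (return 1): 30 + 1 = 31
  Event 8 (return 5): 31 + 5 = 36
Final: stock = 36, total_sold = 29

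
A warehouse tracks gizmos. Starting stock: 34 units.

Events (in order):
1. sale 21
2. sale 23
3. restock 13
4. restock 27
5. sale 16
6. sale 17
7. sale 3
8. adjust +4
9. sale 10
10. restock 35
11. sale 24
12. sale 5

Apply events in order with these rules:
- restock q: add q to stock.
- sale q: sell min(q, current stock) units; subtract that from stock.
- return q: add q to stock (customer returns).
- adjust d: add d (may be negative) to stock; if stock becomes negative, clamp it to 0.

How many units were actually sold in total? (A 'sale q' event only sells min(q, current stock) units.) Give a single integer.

Processing events:
Start: stock = 34
  Event 1 (sale 21): sell min(21,34)=21. stock: 34 - 21 = 13. total_sold = 21
  Event 2 (sale 23): sell min(23,13)=13. stock: 13 - 13 = 0. total_sold = 34
  Event 3 (restock 13): 0 + 13 = 13
  Event 4 (restock 27): 13 + 27 = 40
  Event 5 (sale 16): sell min(16,40)=16. stock: 40 - 16 = 24. total_sold = 50
  Event 6 (sale 17): sell min(17,24)=17. stock: 24 - 17 = 7. total_sold = 67
  Event 7 (sale 3): sell min(3,7)=3. stock: 7 - 3 = 4. total_sold = 70
  Event 8 (adjust +4): 4 + 4 = 8
  Event 9 (sale 10): sell min(10,8)=8. stock: 8 - 8 = 0. total_sold = 78
  Event 10 (restock 35): 0 + 35 = 35
  Event 11 (sale 24): sell min(24,35)=24. stock: 35 - 24 = 11. total_sold = 102
  Event 12 (sale 5): sell min(5,11)=5. stock: 11 - 5 = 6. total_sold = 107
Final: stock = 6, total_sold = 107

Answer: 107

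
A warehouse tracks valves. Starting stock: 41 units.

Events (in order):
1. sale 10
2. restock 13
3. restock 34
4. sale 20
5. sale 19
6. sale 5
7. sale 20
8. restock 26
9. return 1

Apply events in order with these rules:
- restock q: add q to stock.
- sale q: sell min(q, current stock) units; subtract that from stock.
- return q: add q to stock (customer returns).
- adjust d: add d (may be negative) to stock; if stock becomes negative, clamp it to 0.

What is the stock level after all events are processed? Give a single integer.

Answer: 41

Derivation:
Processing events:
Start: stock = 41
  Event 1 (sale 10): sell min(10,41)=10. stock: 41 - 10 = 31. total_sold = 10
  Event 2 (restock 13): 31 + 13 = 44
  Event 3 (restock 34): 44 + 34 = 78
  Event 4 (sale 20): sell min(20,78)=20. stock: 78 - 20 = 58. total_sold = 30
  Event 5 (sale 19): sell min(19,58)=19. stock: 58 - 19 = 39. total_sold = 49
  Event 6 (sale 5): sell min(5,39)=5. stock: 39 - 5 = 34. total_sold = 54
  Event 7 (sale 20): sell min(20,34)=20. stock: 34 - 20 = 14. total_sold = 74
  Event 8 (restock 26): 14 + 26 = 40
  Event 9 (return 1): 40 + 1 = 41
Final: stock = 41, total_sold = 74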